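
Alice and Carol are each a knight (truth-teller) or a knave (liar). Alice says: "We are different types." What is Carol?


Alice says: "We are different types."
Case 1: Alice is a Knight (truth-teller)
  Statement is true → they ARE different → Carol is a Knave
Case 2: Alice is a Knave (liar)
  Statement is false → they are NOT different → Carol is a Knave
In both cases, Carol is a Knave.

Knave


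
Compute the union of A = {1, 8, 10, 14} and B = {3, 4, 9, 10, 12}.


A = {1, 8, 10, 14}
B = {3, 4, 9, 10, 12}
Operation: union
All elements combined: 1, 3, 4, 8, 9, 10, 12, 14

{1, 3, 4, 8, 9, 10, 12, 14}


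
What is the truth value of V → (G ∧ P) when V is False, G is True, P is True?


V = False, G = True, P = True
Step 1: G ∧ P = True AND True = True
Step 2: V → (True): false only when V=True and consequent=False.
Result: True

True


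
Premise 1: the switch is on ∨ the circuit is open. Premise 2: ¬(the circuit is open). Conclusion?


Disjunctive syllogism: P ∨ Q, ¬P ⊢ Q
Disjunction: the switch is on ∨ the circuit is open
We know it is not the case that the circuit is open.
By disjunctive syllogism, the other disjunct must be true.

The switch is on


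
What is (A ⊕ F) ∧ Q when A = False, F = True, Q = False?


A = False, F = True, Q = False
Step 1: A ⊕ F = False XOR True = True
Step 2: True ∧ Q = True AND False = False
XOR true when exactly one of A,F is true; then AND with Q.

False


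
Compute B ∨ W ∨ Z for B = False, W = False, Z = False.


B = False, W = False, Z = False
Step 1: B ∨ W = False OR False = False
Step 2: False ∨ Z = False OR False = False
OR is true when at least one operand is true.

False


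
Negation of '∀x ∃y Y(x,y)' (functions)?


Original: ∀x ∃y Y(x,y)
Rule: ¬∀→∃, ¬∃→∀, negate predicate.
Negation: ∃x ∀y ¬Y(x,y)

∃x ∀y ¬Y(x,y)


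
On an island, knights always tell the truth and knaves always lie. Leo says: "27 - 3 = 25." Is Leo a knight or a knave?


Statement: "27 - 3 = 25."
Actual: 27 - 3 = 24
Claimed: 25
Statement is FALSE → Leo lies → Knave

Knave


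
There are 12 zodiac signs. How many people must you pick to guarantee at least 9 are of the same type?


Pigeonhole: to guarantee k in one of n categories, need (k-1)×n + 1.
k = 9, n = 12
Minimum = (9-1) × 12 + 1 = 8 × 12 + 1

97


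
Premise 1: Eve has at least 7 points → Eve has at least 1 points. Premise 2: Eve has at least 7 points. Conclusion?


Modus ponens: P → Q, P ⊢ Q
P: Eve has at least 7 points
Q: Eve has at least 1 points
We have P → Q and P is true.
By modus ponens, Q must be true.

Eve has at least 1 points


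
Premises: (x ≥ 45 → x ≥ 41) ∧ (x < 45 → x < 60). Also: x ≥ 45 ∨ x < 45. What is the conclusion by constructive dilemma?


Constructive dilemma: (P → Q) ∧ (R → S), P ∨ R ⊢ Q ∨ S
Premise 1: x ≥ 45 → x ≥ 41
Premise 2: x < 45 → x < 60
Premise 3: x ≥ 45 ∨ x < 45
Case 1: Assuming x ≥ 45, then by Premise 1, x ≥ 41.
Case 2: Assuming x < 45, then by Premise 2, x < 60.
Since one of x ≥ 45 or x < 45 must hold, we get x ≥ 41 or x < 60.

x ≥ 41 or x < 60.


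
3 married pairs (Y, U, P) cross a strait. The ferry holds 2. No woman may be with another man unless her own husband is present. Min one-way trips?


Label couples Y, U, P (H = husband, W = wife).
Counting alone: 6 people, the ferry carries 2 and someone must bring it back, so each round trip nets at most +1 on the far side until the last crossing → at least 9 trips. The jealousy constraint makes 9 impossible; the shortest valid schedule has 11:
1. WY+WU →  (far: WY,WU; near: HY,HU,HP,WP)
2. WY ←       (far: WU; near: HY,HU,HP,WY,WP)
3. WY+WP →  (far: WY,WU,WP; near: HY,HU,HP)
4. WY ←       (far: WU,WP; near: HY,HU,HP,WY)
5. HU+HP →  (far: HU,WU,HP,WP; near: HY,WY)
6. HU+WU ←  (far: HP,WP; near: HY,WY,HU,WU)
7. HY+HU →  (far: HY,HU,HP,WP; near: WY,WU)
8. WP ←       (far: HY,HU,HP; near: WY,WU,WP)
9. WY+WU →  (far: HY,WY,HU,WU,HP; near: WP)
10. HP ←      (far: HY,WY,HU,WU; near: HP,WP)
11. HP+WP → (far: all six; near: empty)
In every state each wife is either with her husband or with no other man.
Minimum trips = 11

11


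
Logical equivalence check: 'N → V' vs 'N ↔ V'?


Expression 1: N → V
Expression 2: N ↔ V
Truth table (N V | Expr1 Expr2):
  T T |   T     T
  T F |   F     F
  F T |   T     F   ← differ
  F F |   T     T
Counterexample: N=F, V=T gives Expr1 = T but Expr2 = F, so the expressions are NOT logically equivalent.

No


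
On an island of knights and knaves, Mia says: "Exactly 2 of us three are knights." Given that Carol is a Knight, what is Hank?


Mia claims exactly 2 knights among Mia, Carol, Hank.
Given: Carol is a Knight.

Case 1: Mia is a Knight (tells truth)
  Then exactly 2 of the three are knights.
  Counting Mia, Carol: 2 knight(s) so far. Need 0 more → Hank = Knave.
Case 2: Mia is a Knave (lies)
  Then the count is NOT 2.
  If Hank = Knight, count = 2 = 2 → claim would be true, contradicts lie.
  If Hank = Knave, count = 1 ≠ 2 → lie confirmed ✓

Hank is a Knave.

Knave


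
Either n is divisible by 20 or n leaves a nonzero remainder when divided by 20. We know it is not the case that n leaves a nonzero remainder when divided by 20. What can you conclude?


Disjunctive syllogism: P ∨ Q, ¬P ⊢ Q
Disjunction: n is divisible by 20 ∨ n leaves a nonzero remainder when divided by 20
We know it is not the case that n leaves a nonzero remainder when divided by 20.
By disjunctive syllogism, the other disjunct must be true.

n is divisible by 20


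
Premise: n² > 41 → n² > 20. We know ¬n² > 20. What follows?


Modus tollens: P → Q, ¬Q ⊢ ¬P
P: n² > 41
Q: n² > 20
We have P → Q and Q is false.
By modus tollens, P must be false.

It is not the case that n² > 41


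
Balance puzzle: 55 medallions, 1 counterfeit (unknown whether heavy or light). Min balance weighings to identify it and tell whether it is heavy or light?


Let n = 55. 110 possibilities (n medallions × lighter/heavier); each weighing has 3 outcomes.
Bound for k weighings: say the first weighing puts j medallions on each pan. If it tips, the 2j weighed medallions remain suspects (each with a known direction) and k-1 weighings give 3^(k-1) outcomes; 3^(k-1) is odd, so 2j ≤ 3^(k-1) - 1. If it balances, the n - 2j unweighed medallions remain with direction unknown: 2(n - 2j) ≤ 3^(k-1) - 1 by the same parity argument. Adding, n ≤ (3^(k-1) - 1) + (3^(k-1) - 1)/2 = (3^k - 3)/2, and the classical three-group strategy achieves this (3 medallions in 2 weighings, 12 in 3, 39 in 4, 120 in 5).
So we need the smallest k with (3^k - 3)/2 ≥ 55.
k = 4: (3^4 - 3)/2 = 39 < 55 ✗
k = 5: (3^5 - 3)/2 = 120 ≥ 55 ✓

5


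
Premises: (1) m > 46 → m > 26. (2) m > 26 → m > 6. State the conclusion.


Hypothetical syllogism: P → Q, Q → R ⊢ P → R
Premise 1: m > 46 → m > 26
Premise 2: m > 26 → m > 6
Chain the implications: the middle term (m > 26) links the two.
Conclusion: If m > 46, then m > 6.

If m > 46, then m > 6.


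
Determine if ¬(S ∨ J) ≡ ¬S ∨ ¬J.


Expression 1: ¬(S ∨ J)
Expression 2: ¬S ∨ ¬J
Truth table (S J | Expr1 Expr2):
  T T |   F     F
  T F |   F     T   ← differ
  F T |   F     T   ← differ
  F F |   T     T
Counterexample: S=T, J=F gives Expr1 = F but Expr2 = T, so the expressions are NOT logically equivalent.

No


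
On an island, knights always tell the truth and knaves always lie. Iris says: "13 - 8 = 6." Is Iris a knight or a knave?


Statement: "13 - 8 = 6."
Actual: 13 - 8 = 5
Claimed: 6
Statement is FALSE → Iris lies → Knave

Knave


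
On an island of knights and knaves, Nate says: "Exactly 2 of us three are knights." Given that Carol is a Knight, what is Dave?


Nate claims exactly 2 knights among Nate, Carol, Dave.
Given: Carol is a Knight.

Case 1: Nate is a Knight (tells truth)
  Then exactly 2 of the three are knights.
  Counting Nate, Carol: 2 knight(s) so far. Need 0 more → Dave = Knave.
Case 2: Nate is a Knave (lies)
  Then the count is NOT 2.
  If Dave = Knight, count = 2 = 2 → claim would be true, contradicts lie.
  If Dave = Knave, count = 1 ≠ 2 → lie confirmed ✓

Dave is a Knave.

Knave


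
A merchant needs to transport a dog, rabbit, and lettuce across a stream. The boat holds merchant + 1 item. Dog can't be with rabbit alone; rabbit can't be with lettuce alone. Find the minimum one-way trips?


1. merchant+rabbit → 2. merchant ← 3. merchant+dog → 4. merchant+rabbit ← 5. merchant+lettuce → 6. merchant ← 7. merchant+rabbit →
Minimum trips = 7

7


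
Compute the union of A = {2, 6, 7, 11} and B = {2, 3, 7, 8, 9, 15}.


A = {2, 6, 7, 11}
B = {2, 3, 7, 8, 9, 15}
Operation: union
All elements combined: 2, 3, 6, 7, 8, 9, 11, 15

{2, 3, 6, 7, 8, 9, 11, 15}


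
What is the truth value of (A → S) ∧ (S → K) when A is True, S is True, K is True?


A = True, S = True, K = True
Step 1: A → S is false only when A=True and S=False. Result: True
Step 2: S → K is false only when S=True and K=False. Result: True
Step 3: True ∧ True = True

True


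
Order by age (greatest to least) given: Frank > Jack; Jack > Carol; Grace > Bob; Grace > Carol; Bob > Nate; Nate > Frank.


Constraints: Frank > Jack; Jack > Carol; Grace > Bob; Grace > Carol; Bob > Nate; Nate > Frank
Method: at each step, the next-highest is the one remaining person who never appears on the smaller side of a constraint between remaining people.
  Step 1: remaining {Grace, Bob, Nate, Jack, Frank, Carol}; on the smaller side: {Bob, Nate, Jack, Frank, Carol} → Grace is next (Grace > Bob; Grace > Carol).
  Step 2: remaining {Bob, Nate, Jack, Frank, Carol}; on the smaller side: {Nate, Jack, Frank, Carol} → Bob is next (Bob > Nate).
  Step 3: remaining {Nate, Jack, Frank, Carol}; on the smaller side: {Jack, Frank, Carol} → Nate is next (Nate > Frank).
  Step 4: remaining {Jack, Frank, Carol}; on the smaller side: {Jack, Carol} → Frank is next (Frank > Jack).
  Step 5: remaining {Jack, Carol}; on the smaller side: {Carol} → Jack is next (Jack > Carol).
  Step 6: only Carol remains → lowest.
Final ranking (highest to lowest):

Grace > Bob > Nate > Frank > Jack > Carol


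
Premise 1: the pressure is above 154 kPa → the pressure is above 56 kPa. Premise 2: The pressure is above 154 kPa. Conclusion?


Modus ponens: P → Q, P ⊢ Q
P: the pressure is above 154 kPa
Q: the pressure is above 56 kPa
We have P → Q and P is true.
By modus ponens, Q must be true.

The pressure is above 56 kPa


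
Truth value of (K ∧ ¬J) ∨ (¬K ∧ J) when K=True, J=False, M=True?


K = True, J = False, M = True
Expression: (K ∧ ¬J) ∨ (¬K ∧ J)
Step 1: ¬J = NOT False = True
Step 2: K ∧ ¬J = True AND True = True
Step 3: ¬K = NOT True = False
Step 4: ¬K ∧ J = False AND False = False
Step 5: (True) ∨ (False) = True OR False = True

True


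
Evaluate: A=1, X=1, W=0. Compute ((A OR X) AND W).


A OR X = 1|1 = 1
1 AND 0 = 0

0


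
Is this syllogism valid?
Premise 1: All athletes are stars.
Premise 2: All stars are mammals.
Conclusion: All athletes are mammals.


Premise 1: All athletes are stars.
Premise 2: All stars are mammals.
Conclusion: All athletes are mammals.
Barbara syllogism (AAA-1): All A are B, All B are C → All A are C.
Middle term (stars) distributed in premise 2.

Valid


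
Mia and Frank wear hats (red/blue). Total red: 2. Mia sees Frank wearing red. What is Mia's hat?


Total red = 2, Frank = red
Red accounted for: 1
Remaining for Mia: 1
Mia's hat is red.

red


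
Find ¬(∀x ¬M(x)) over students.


Original: ∀x ¬M(x)
Rule: ¬∀→∃, ¬∃→∀, negate predicate.
Negation: ∃x M(x)

∃x M(x)


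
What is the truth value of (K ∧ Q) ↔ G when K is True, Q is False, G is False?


K = True, Q = False, G = False
Step 1: K ∧ Q = True AND False = False
Step 2: (False) ↔ G: true when both sides have same truth value.
Result: False ↔ False = True

True


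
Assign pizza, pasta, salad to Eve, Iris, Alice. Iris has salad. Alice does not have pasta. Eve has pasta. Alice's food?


From clues:
  Eve → pasta
  Iris → salad
By elimination, Alice gets the remaining.

pizza


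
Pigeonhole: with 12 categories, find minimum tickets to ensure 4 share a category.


Pigeonhole: to guarantee k in one of n categories, need (k-1)×n + 1.
k = 4, n = 12
Minimum = (4-1) × 12 + 1 = 3 × 12 + 1

37


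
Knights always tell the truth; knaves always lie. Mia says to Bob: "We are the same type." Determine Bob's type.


Mia says: "We are the same type."
Case 1: Mia is a Knight (truth-teller)
  Statement is true → they ARE the same → Bob is also a Knight
Case 2: Mia is a Knave (liar)
  Statement is false → they are NOT the same → Bob is a Knight
In both cases, Bob is a Knight.

Knight


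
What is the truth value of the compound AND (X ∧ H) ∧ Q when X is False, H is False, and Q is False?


X = False, H = False, Q = False
Step 1: X ∧ H = False AND False = False
Step 2: False ∧ Q = False AND False = False
AND is true only when ALL operands are true.

False


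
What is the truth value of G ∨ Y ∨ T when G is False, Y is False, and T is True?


G = False, Y = False, T = True
Step 1: G ∨ Y = False OR False = False
Step 2: False ∨ T = False OR True = True
OR is true when at least one operand is true.

True


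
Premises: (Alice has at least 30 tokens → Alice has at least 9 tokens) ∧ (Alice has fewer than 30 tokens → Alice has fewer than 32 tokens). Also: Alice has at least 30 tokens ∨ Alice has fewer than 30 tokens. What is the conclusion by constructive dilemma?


Constructive dilemma: (P → Q) ∧ (R → S), P ∨ R ⊢ Q ∨ S
Premise 1: Alice has at least 30 tokens → Alice has at least 9 tokens
Premise 2: Alice has fewer than 30 tokens → Alice has fewer than 32 tokens
Premise 3: Alice has at least 30 tokens ∨ Alice has fewer than 30 tokens
Case 1: Assuming Alice has at least 30 tokens, then by Premise 1, Alice has at least 9 tokens.
Case 2: Assuming Alice has fewer than 30 tokens, then by Premise 2, Alice has fewer than 32 tokens.
Since one of Alice has at least 30 tokens or Alice has fewer than 30 tokens must hold, we get Alice has at least 9 tokens or Alice has fewer than 32 tokens.

Alice has at least 9 tokens or Alice has fewer than 32 tokens.


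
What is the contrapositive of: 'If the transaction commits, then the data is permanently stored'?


Original: If the transaction commits, then the data is permanently stored
Contrapositive: If ¬Q, then ¬P
Negate Q: not (the data is permanently stored)
Negate P: not (the transaction commits)

If not (the data is permanently stored), then not (the transaction commits).


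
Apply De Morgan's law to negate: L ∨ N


De Morgan's law: ¬(P ∨ Q) ≡ ¬P ∧ ¬Q
¬(L ∨ N) = ¬L ∧ ¬N

¬L ∧ ¬N


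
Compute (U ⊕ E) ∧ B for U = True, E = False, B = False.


U = True, E = False, B = False
Step 1: U ⊕ E = True XOR False = True
Step 2: True ∧ B = True AND False = False
XOR true when exactly one of U,E is true; then AND with B.

False


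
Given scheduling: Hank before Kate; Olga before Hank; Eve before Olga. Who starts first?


Constraints: Hank before Kate; Olga before Hank; Eve before Olga
The first task can have nothing scheduled before it, so it must never appear on the right of a 'before'.
Tasks appearing after some 'before': Kate, Hank, Olga.
The only task not in that list is Eve → it is first.

Eve


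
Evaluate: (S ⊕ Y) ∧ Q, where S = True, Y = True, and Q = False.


S = True, Y = True, Q = False
Step 1: S ⊕ Y = True XOR True = False
Step 2: False ∧ Q = False AND False = False
XOR true when exactly one of S,Y is true; then AND with Q.

False


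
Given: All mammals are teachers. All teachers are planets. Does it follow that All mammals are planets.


Premise 1: All mammals are teachers.
Premise 2: All teachers are planets.
Conclusion: All mammals are planets.
Barbara syllogism (AAA-1): All A are B, All B are C → All A are C.
Middle term (teachers) distributed in premise 2.

Valid


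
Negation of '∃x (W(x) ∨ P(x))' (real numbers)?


Original: ∃x (W(x) ∨ P(x))
Rule: ¬∀→∃, ¬∃→∀, negate predicate.
Negation: ∀x (¬W(x) ∧ ¬P(x))

∀x (¬W(x) ∧ ¬P(x))


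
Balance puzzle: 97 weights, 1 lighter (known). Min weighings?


Each weighing has 3 outcomes (left heavy / balance / right heavy), so k weighings distinguish at most 3^k cases; splitting into three near-equal groups achieves this.
Need 3^k ≥ 97: 3^4 = 81 < 97 ≤ 3^5 = 243
k = ⌈log₃(97)⌉ = 5

5


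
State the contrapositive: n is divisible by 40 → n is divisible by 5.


Original: If n is divisible by 40, then n is divisible by 5
Contrapositive: If ¬Q, then ¬P
Negate Q: not (n is divisible by 5)
Negate P: not (n is divisible by 40)

If not (n is divisible by 5), then not (n is divisible by 40).


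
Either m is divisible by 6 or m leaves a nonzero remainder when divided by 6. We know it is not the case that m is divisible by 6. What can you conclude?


Disjunctive syllogism: P ∨ Q, ¬P ⊢ Q
Disjunction: m is divisible by 6 ∨ m leaves a nonzero remainder when divided by 6
We know it is not the case that m is divisible by 6.
By disjunctive syllogism, the other disjunct must be true.

m leaves a nonzero remainder when divided by 6


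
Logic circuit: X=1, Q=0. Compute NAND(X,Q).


X AND Q = 0
NOT(0) = 1

1


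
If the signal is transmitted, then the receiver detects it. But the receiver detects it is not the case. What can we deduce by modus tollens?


Modus tollens: P → Q, ¬Q ⊢ ¬P
P: the signal is transmitted
Q: the receiver detects it
We have P → Q and Q is false.
By modus tollens, P must be false.

It is not the case that the signal is transmitted


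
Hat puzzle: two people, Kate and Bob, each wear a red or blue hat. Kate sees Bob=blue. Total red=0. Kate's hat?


Total red = 0, Bob = blue
Red accounted for: 0
Remaining for Kate: 0
Kate's hat is blue.

blue


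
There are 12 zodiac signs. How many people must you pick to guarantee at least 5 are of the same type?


Pigeonhole: to guarantee k in one of n categories, need (k-1)×n + 1.
k = 5, n = 12
Minimum = (5-1) × 12 + 1 = 4 × 12 + 1

49


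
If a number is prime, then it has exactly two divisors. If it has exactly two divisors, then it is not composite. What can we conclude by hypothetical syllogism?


Hypothetical syllogism: P → Q, Q → R ⊢ P → R
Premise 1: a number is prime → it has exactly two divisors
Premise 2: it has exactly two divisors → it is not composite
Chain the implications: the middle term (it has exactly two divisors) links the two.
Conclusion: If a number is prime, then it is not composite.

If a number is prime, then it is not composite.


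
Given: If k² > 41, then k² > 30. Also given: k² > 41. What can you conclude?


Modus ponens: P → Q, P ⊢ Q
P: k² > 41
Q: k² > 30
We have P → Q and P is true.
By modus ponens, Q must be true.

k² > 30


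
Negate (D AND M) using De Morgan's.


De Morgan's law: ¬(P ∧ Q) ≡ ¬P ∨ ¬Q
¬(D ∧ M) = ¬D ∨ ¬M

¬D ∨ ¬M


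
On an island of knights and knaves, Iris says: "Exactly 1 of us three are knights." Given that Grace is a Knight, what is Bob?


Iris claims exactly 1 knights among Iris, Grace, Bob.
Given: Grace is a Knight.

Case 1: Iris is a Knight (tells truth)
  Then exactly 1 of the three are knights.
  Counting Iris, Grace: 2 knight(s) so far. Need -1 more → impossible.
Case 2: Iris is a Knave (lies)
  Then the count is NOT 1.
  If Bob = Knave, count = 1 = 1 → claim would be true, contradicts lie.
  If Bob = Knight, count = 2 ≠ 1 → lie confirmed ✓

Bob is a Knight.

Knight


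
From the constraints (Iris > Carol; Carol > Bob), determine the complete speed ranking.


Constraints: Iris > Carol; Carol > Bob
Method: at each step, the next-highest is the one remaining person who never appears on the smaller side of a constraint between remaining people.
  Step 1: remaining {Bob, Iris, Carol}; on the smaller side: {Bob, Carol} → Iris is next (Iris > Carol).
  Step 2: remaining {Bob, Carol}; on the smaller side: {Bob} → Carol is next (Carol > Bob).
  Step 3: only Bob remains → lowest.
Final ranking (highest to lowest):

Iris > Carol > Bob


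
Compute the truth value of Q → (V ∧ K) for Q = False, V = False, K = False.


Q = False, V = False, K = False
Step 1: V ∧ K = False AND False = False
Step 2: Q → (False): false only when Q=True and consequent=False.
Result: True

True


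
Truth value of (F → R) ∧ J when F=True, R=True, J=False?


F = True, R = True, J = False
Expression: (F → R) ∧ J
Step 1: F → R = True → True (false only if F=True, R=False) = True
Step 2: (True) ∧ J = True AND False = False

False


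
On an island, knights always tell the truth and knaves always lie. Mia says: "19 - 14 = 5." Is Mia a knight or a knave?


Statement: "19 - 14 = 5."
Actual: 19 - 14 = 5
Claimed: 5
Statement is TRUE → Mia tells the truth → Knight

Knight


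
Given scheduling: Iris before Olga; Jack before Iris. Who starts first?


Constraints: Iris before Olga; Jack before Iris
The first task can have nothing scheduled before it, so it must never appear on the right of a 'before'.
Tasks appearing after some 'before': Olga, Iris.
The only task not in that list is Jack → it is first.

Jack


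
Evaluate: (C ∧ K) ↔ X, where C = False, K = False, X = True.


C = False, K = False, X = True
Step 1: C ∧ K = False AND False = False
Step 2: (False) ↔ X: true when both sides have same truth value.
Result: False ↔ True = False

False


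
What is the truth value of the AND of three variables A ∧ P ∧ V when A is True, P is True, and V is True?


A = True, P = True, V = True
Step 1: A ∧ P = True AND True = True
Step 2: (True) ∧ V = (True) AND True = True
AND is true only when ALL operands are true.

True


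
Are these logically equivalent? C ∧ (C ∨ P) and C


Expression 1: C ∧ (C ∨ P)
Expression 2: C
Truth table (C P | Expr1 Expr2):
  T T |   T     T
  T F |   T     T
  F T |   F     F
  F F |   F     F
All 4 rows agree, so the expressions are logically equivalent.

Yes


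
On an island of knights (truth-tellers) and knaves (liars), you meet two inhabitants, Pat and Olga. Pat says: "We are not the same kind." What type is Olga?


Pat says: "We are not the same kind."
Case 1: Pat is a Knight (truth-teller)
  Statement is true → they ARE different → Olga is a Knave
Case 2: Pat is a Knave (liar)
  Statement is false → they are NOT different → Olga is a Knave
In both cases, Olga is a Knave.

Knave


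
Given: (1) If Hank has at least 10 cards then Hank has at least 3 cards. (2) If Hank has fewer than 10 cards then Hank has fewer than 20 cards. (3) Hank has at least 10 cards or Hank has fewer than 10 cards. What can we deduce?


Constructive dilemma: (P → Q) ∧ (R → S), P ∨ R ⊢ Q ∨ S
Premise 1: Hank has at least 10 cards → Hank has at least 3 cards
Premise 2: Hank has fewer than 10 cards → Hank has fewer than 20 cards
Premise 3: Hank has at least 10 cards ∨ Hank has fewer than 10 cards
Case 1: Assuming Hank has at least 10 cards, then by Premise 1, Hank has at least 3 cards.
Case 2: Assuming Hank has fewer than 10 cards, then by Premise 2, Hank has fewer than 20 cards.
Since one of Hank has at least 10 cards or Hank has fewer than 10 cards must hold, we get Hank has at least 3 cards or Hank has fewer than 20 cards.

Hank has at least 3 cards or Hank has fewer than 20 cards.


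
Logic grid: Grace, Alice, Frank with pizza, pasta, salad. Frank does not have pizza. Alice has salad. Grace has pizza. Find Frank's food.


From clues:
  Grace → pizza
  Alice → salad
By elimination, Frank gets the remaining.

pasta


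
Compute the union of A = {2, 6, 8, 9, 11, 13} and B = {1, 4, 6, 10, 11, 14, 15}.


A = {2, 6, 8, 9, 11, 13}
B = {1, 4, 6, 10, 11, 14, 15}
Operation: union
All elements combined: 1, 2, 4, 6, 8, 9, 10, 11, 13, 14, 15

{1, 2, 4, 6, 8, 9, 10, 11, 13, 14, 15}


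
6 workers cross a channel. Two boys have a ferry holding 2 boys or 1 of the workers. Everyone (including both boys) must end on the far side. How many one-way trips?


Per crossing of one of the workers: boys→, one←, one of the workers→, one← = 4 trips
6 × 4 = 24, + 1 final boys→ = 25
Minimum trips = 25

25


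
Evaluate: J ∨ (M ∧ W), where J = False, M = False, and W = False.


J = False, M = False, W = False
Step 1: M ∧ W = False AND False = False
Step 2: J ∨ False = False OR False = False
AND evaluated first (higher precedence); then OR applied.

False


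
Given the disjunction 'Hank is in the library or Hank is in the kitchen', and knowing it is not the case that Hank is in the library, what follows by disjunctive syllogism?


Disjunctive syllogism: P ∨ Q, ¬P ⊢ Q
Disjunction: Hank is in the library ∨ Hank is in the kitchen
We know it is not the case that Hank is in the library.
By disjunctive syllogism, the other disjunct must be true.

Hank is in the kitchen


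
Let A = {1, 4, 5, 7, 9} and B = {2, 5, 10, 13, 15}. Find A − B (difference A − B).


A = {1, 4, 5, 7, 9}
B = {2, 5, 10, 13, 15}
Operation: difference A − B
In A but not B: 1, 4, 7, 9

{1, 4, 7, 9}


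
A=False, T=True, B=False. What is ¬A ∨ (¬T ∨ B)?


A = False, T = True, B = False
Expression: ¬A ∨ (¬T ∨ B)
Step 1: ¬T = NOT True = False
Step 2: ¬T ∨ B = False OR False = False
Step 3: ¬A = NOT False = True
Step 4: (True) ∨ (False) = True OR False = True

True


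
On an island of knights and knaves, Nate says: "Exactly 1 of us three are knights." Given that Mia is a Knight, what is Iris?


Nate claims exactly 1 knights among Nate, Mia, Iris.
Given: Mia is a Knight.

Case 1: Nate is a Knight (tells truth)
  Then exactly 1 of the three are knights.
  Counting Nate, Mia: 2 knight(s) so far. Need -1 more → impossible.
Case 2: Nate is a Knave (lies)
  Then the count is NOT 1.
  If Iris = Knave, count = 1 = 1 → claim would be true, contradicts lie.
  If Iris = Knight, count = 2 ≠ 1 → lie confirmed ✓

Iris is a Knight.

Knight


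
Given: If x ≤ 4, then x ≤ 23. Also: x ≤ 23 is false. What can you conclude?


Modus tollens: P → Q, ¬Q ⊢ ¬P
P: x ≤ 4
Q: x ≤ 23
We have P → Q and Q is false.
By modus tollens, P must be false.

It is not the case that x ≤ 4


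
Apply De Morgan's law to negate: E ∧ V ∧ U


De Morgan's law: ¬(P ∧ Q ∧ R) ≡ ¬P ∨ ¬Q ∨ ¬R
¬(E ∧ V ∧ U) = ¬E ∨ ¬V ∨ ¬U

¬E ∨ ¬V ∨ ¬U


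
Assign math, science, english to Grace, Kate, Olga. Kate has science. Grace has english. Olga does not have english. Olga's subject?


From clues:
  Kate → science
  Grace → english
By elimination, Olga gets the remaining.

math


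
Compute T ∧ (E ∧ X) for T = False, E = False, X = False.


T = False, E = False, X = False
Step 1: E ∧ X = False AND False = False
Step 2: T ∧ False = False AND False = False
AND is true only when ALL operands are true.

False


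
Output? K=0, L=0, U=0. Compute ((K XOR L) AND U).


K XOR L = 0^0 = 0
0 AND 0 = 0

0


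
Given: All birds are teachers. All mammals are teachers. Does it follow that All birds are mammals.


Premise 1: All birds are teachers.
Premise 2: All mammals are teachers.
Conclusion: All birds are mammals.
Fallacy: undistributed middle. teachers is predicate in both.
Counterexample: birds and mammals could be disjoint subsets of teachers.

Invalid


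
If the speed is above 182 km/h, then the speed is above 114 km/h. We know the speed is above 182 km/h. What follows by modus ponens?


Modus ponens: P → Q, P ⊢ Q
P: the speed is above 182 km/h
Q: the speed is above 114 km/h
We have P → Q and P is true.
By modus ponens, Q must be true.

The speed is above 114 km/h


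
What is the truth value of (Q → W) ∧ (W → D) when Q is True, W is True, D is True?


Q = True, W = True, D = True
Step 1: Q → W is false only when Q=True and W=False. Result: True
Step 2: W → D is false only when W=True and D=False. Result: True
Step 3: True ∧ True = True

True


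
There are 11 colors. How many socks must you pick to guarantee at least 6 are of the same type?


Pigeonhole: to guarantee k in one of n categories, need (k-1)×n + 1.
k = 6, n = 11
Minimum = (6-1) × 11 + 1 = 5 × 11 + 1

56


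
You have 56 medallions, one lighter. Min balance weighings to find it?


Each weighing has 3 outcomes (left heavy / balance / right heavy), so k weighings distinguish at most 3^k cases; splitting into three near-equal groups achieves this.
Need 3^k ≥ 56: 3^3 = 27 < 56 ≤ 3^4 = 81
k = ⌈log₃(56)⌉ = 4

4


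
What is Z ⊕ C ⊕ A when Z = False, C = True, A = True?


Z = False, C = True, A = True
Step 1: Z ⊕ C = False XOR True = True
Step 2: True ⊕ A = True XOR True = False
XOR is true when an odd number of operands are true.

False


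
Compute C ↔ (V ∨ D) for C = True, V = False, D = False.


C = True, V = False, D = False
Step 1: V ∨ D = False OR False = False
Step 2: C ↔ (False): true when both sides have same truth value.
Result: True ↔ False = False

False


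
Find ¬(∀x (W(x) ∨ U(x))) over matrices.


Original: ∀x (W(x) ∨ U(x))
Rule: ¬∀→∃, ¬∃→∀, negate predicate.
Negation: ∃x (¬W(x) ∧ ¬U(x))

∃x (¬W(x) ∧ ¬U(x))


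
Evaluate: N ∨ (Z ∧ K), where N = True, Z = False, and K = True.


N = True, Z = False, K = True
Step 1: Z ∧ K = False AND True = False
Step 2: N ∨ False = True OR False = True
AND evaluated first (higher precedence); then OR applied.

True


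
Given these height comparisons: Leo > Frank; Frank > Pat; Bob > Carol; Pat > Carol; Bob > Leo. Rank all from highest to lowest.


Constraints: Leo > Frank; Frank > Pat; Bob > Carol; Pat > Carol; Bob > Leo
Method: at each step, the next-highest is the one remaining person who never appears on the smaller side of a constraint between remaining people.
  Step 1: remaining {Bob, Pat, Leo, Carol, Frank}; on the smaller side: {Pat, Leo, Carol, Frank} → Bob is next (Bob > Carol; Bob > Leo).
  Step 2: remaining {Pat, Leo, Carol, Frank}; on the smaller side: {Pat, Carol, Frank} → Leo is next (Leo > Frank).
  Step 3: remaining {Pat, Carol, Frank}; on the smaller side: {Pat, Carol} → Frank is next (Frank > Pat).
  Step 4: remaining {Pat, Carol}; on the smaller side: {Carol} → Pat is next (Pat > Carol).
  Step 5: only Carol remains → lowest.
Final ranking (highest to lowest):

Bob > Leo > Frank > Pat > Carol


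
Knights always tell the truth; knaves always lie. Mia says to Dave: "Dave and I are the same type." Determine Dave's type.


Mia says: "Dave and I are the same type."
Case 1: Mia is a Knight (truth-teller)
  Statement is true → they ARE the same → Dave is also a Knight
Case 2: Mia is a Knave (liar)
  Statement is false → they are NOT the same → Dave is a Knight
In both cases, Dave is a Knight.

Knight


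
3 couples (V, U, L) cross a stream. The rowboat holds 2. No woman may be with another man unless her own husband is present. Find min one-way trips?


Label couples V, U, L (H = husband, W = wife).
Counting alone: 6 people, the rowboat carries 2 and someone must bring it back, so each round trip nets at most +1 on the far side until the last crossing → at least 9 trips. The jealousy constraint makes 9 impossible; the shortest valid schedule has 11:
1. WV+WU →  (far: WV,WU; near: HV,HU,HL,WL)
2. WV ←       (far: WU; near: HV,HU,HL,WV,WL)
3. WV+WL →  (far: WV,WU,WL; near: HV,HU,HL)
4. WV ←       (far: WU,WL; near: HV,HU,HL,WV)
5. HU+HL →  (far: HU,WU,HL,WL; near: HV,WV)
6. HU+WU ←  (far: HL,WL; near: HV,WV,HU,WU)
7. HV+HU →  (far: HV,HU,HL,WL; near: WV,WU)
8. WL ←       (far: HV,HU,HL; near: WV,WU,WL)
9. WV+WU →  (far: HV,WV,HU,WU,HL; near: WL)
10. HL ←      (far: HV,WV,HU,WU; near: HL,WL)
11. HL+WL → (far: all six; near: empty)
In every state each wife is either with her husband or with no other man.
Minimum trips = 11

11


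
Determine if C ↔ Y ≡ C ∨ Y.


Expression 1: C ↔ Y
Expression 2: C ∨ Y
Truth table (C Y | Expr1 Expr2):
  T T |   T     T
  T F |   F     T   ← differ
  F T |   F     T   ← differ
  F F |   T     F   ← differ
Counterexample: C=T, Y=F gives Expr1 = F but Expr2 = T, so the expressions are NOT logically equivalent.

No


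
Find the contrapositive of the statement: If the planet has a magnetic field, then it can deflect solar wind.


Original: If the planet has a magnetic field, then it can deflect solar wind
Contrapositive: If ¬Q, then ¬P
Negate Q: not (it can deflect solar wind)
Negate P: not (the planet has a magnetic field)

If not (it can deflect solar wind), then not (the planet has a magnetic field).


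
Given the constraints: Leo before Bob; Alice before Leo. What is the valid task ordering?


Constraints: Leo before Bob; Alice before Leo
Method: repeatedly schedule the remaining task that has no remaining task required before it.
  Step 1: remaining {Bob, Alice, Leo}; every task except Alice still has a predecessor pending → schedule Alice.
  Step 2: remaining {Bob, Leo}; every task except Leo still has a predecessor pending → schedule Leo.
  Step 3: only Bob remains → schedule Bob.
Resulting order:

Alice → Leo → Bob


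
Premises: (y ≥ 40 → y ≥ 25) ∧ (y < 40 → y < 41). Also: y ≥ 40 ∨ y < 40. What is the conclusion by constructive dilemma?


Constructive dilemma: (P → Q) ∧ (R → S), P ∨ R ⊢ Q ∨ S
Premise 1: y ≥ 40 → y ≥ 25
Premise 2: y < 40 → y < 41
Premise 3: y ≥ 40 ∨ y < 40
Case 1: Assuming y ≥ 40, then by Premise 1, y ≥ 25.
Case 2: Assuming y < 40, then by Premise 2, y < 41.
Since one of y ≥ 40 or y < 40 must hold, we get y ≥ 25 or y < 41.

y ≥ 25 or y < 41.


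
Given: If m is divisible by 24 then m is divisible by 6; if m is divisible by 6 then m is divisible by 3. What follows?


Hypothetical syllogism: P → Q, Q → R ⊢ P → R
Premise 1: m is divisible by 24 → m is divisible by 6
Premise 2: m is divisible by 6 → m is divisible by 3
Chain the implications: the middle term (m is divisible by 6) links the two.
Conclusion: If m is divisible by 24, then m is divisible by 3.

If m is divisible by 24, then m is divisible by 3.


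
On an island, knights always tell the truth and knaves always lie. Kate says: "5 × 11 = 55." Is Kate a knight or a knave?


Statement: "5 × 11 = 55."
Actual: 5 × 11 = 55
Claimed: 55
Statement is TRUE → Kate tells the truth → Knight

Knight


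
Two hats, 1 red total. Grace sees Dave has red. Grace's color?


Total red = 1, Dave = red
Red accounted for: 1
Remaining for Grace: 0
Grace's hat is blue.

blue


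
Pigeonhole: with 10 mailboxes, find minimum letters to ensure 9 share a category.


Pigeonhole: to guarantee k in one of n categories, need (k-1)×n + 1.
k = 9, n = 10
Minimum = (9-1) × 10 + 1 = 8 × 10 + 1

81


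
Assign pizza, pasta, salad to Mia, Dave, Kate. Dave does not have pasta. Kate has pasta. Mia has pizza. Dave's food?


From clues:
  Kate → pasta
  Mia → pizza
By elimination, Dave gets the remaining.

salad


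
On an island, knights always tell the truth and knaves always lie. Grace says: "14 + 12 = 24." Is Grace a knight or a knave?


Statement: "14 + 12 = 24."
Actual: 14 + 12 = 26
Claimed: 24
Statement is FALSE → Grace lies → Knave

Knave


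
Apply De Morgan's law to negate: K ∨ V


De Morgan's law: ¬(P ∨ Q) ≡ ¬P ∧ ¬Q
¬(K ∨ V) = ¬K ∧ ¬V

¬K ∧ ¬V


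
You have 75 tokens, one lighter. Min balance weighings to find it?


Each weighing has 3 outcomes (left heavy / balance / right heavy), so k weighings distinguish at most 3^k cases; splitting into three near-equal groups achieves this.
Need 3^k ≥ 75: 3^3 = 27 < 75 ≤ 3^4 = 81
k = ⌈log₃(75)⌉ = 4

4


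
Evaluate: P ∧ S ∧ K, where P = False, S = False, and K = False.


P = False, S = False, K = False
Step 1: P ∧ S = False AND False = False
Step 2: (False) ∧ K = (False) AND False = False
AND is true only when ALL operands are true.

False


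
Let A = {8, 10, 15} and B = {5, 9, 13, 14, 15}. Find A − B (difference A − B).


A = {8, 10, 15}
B = {5, 9, 13, 14, 15}
Operation: difference A − B
In A but not B: 8, 10

{8, 10}


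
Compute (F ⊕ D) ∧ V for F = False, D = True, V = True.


F = False, D = True, V = True
Step 1: F ⊕ D = False XOR True = True
Step 2: True ∧ V = True AND True = True
XOR true when exactly one of F,D is true; then AND with V.

True


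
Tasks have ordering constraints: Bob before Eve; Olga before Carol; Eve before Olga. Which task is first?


Constraints: Bob before Eve; Olga before Carol; Eve before Olga
The first task can have nothing scheduled before it, so it must never appear on the right of a 'before'.
Tasks appearing after some 'before': Eve, Carol, Olga.
The only task not in that list is Bob → it is first.

Bob


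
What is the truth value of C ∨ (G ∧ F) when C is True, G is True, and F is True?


C = True, G = True, F = True
Step 1: G ∧ F = True AND True = True
Step 2: C ∨ True = True OR True = True
AND evaluated first (higher precedence); then OR applied.

True


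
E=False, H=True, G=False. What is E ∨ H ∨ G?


E = False, H = True, G = False
Expression: E ∨ H ∨ G
Step 1: E ∨ H = False OR True = True
Step 2: (True) ∨ G = True OR False = True

True


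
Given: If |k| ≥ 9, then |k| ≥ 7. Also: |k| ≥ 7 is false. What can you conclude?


Modus tollens: P → Q, ¬Q ⊢ ¬P
P: |k| ≥ 9
Q: |k| ≥ 7
We have P → Q and Q is false.
By modus tollens, P must be false.

It is not the case that |k| ≥ 9


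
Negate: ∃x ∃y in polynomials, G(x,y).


Original: ∃x ∃y G(x,y)
Rule: ¬∀→∃, ¬∃→∀, negate predicate.
Negation: ∀x ∀y ¬G(x,y)

∀x ∀y ¬G(x,y)


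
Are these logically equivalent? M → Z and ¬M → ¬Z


Expression 1: M → Z
Expression 2: ¬M → ¬Z
Truth table (M Z | Expr1 Expr2):
  T T |   T     T
  T F |   F     T   ← differ
  F T |   T     F   ← differ
  F F |   T     T
Counterexample: M=T, Z=F gives Expr1 = F but Expr2 = T, so the expressions are NOT logically equivalent.

No


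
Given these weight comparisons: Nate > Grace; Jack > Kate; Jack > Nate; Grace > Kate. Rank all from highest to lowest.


Constraints: Nate > Grace; Jack > Kate; Jack > Nate; Grace > Kate
Method: at each step, the next-highest is the one remaining person who never appears on the smaller side of a constraint between remaining people.
  Step 1: remaining {Grace, Kate, Jack, Nate}; on the smaller side: {Grace, Kate, Nate} → Jack is next (Jack > Kate; Jack > Nate).
  Step 2: remaining {Grace, Kate, Nate}; on the smaller side: {Grace, Kate} → Nate is next (Nate > Grace).
  Step 3: remaining {Grace, Kate}; on the smaller side: {Kate} → Grace is next (Grace > Kate).
  Step 4: only Kate remains → lowest.
Final ranking (highest to lowest):

Jack > Nate > Grace > Kate


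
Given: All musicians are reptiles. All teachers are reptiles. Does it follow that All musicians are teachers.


Premise 1: All musicians are reptiles.
Premise 2: All teachers are reptiles.
Conclusion: All musicians are teachers.
Fallacy: undistributed middle. reptiles is predicate in both.
Counterexample: musicians and teachers could be disjoint subsets of reptiles.

Invalid


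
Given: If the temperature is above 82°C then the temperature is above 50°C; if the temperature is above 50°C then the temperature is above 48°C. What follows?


Hypothetical syllogism: P → Q, Q → R ⊢ P → R
Premise 1: the temperature is above 82°C → the temperature is above 50°C
Premise 2: the temperature is above 50°C → the temperature is above 48°C
Chain the implications: the middle term (the temperature is above 50°C) links the two.
Conclusion: If the temperature is above 82°C, then the temperature is above 48°C.

If the temperature is above 82°C, then the temperature is above 48°C.
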